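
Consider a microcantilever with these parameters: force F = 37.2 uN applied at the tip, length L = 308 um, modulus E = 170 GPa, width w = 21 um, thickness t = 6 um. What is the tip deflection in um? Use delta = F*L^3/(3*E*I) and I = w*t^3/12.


Step 1: Calculate the second moment of area.
I = w * t^3 / 12 = 21 * 6^3 / 12 = 378.0 um^4
Step 2: Convert E to consistent units (1 GPa = 1000 uN/um^2).
E = 170 GPa = 170000 uN/um^2
Step 3: Calculate tip deflection.
delta = F * L^3 / (3 * E * I)
delta = 37.2 * 308^3 / (3 * 170000 * 378.0)
delta = 5.6381 um


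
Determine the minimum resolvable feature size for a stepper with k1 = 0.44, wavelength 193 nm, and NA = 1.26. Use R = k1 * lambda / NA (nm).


Step 1: Identify values: k1 = 0.44, lambda = 193 nm, NA = 1.26
Step 2: R = k1 * lambda / NA
R = 0.44 * 193 / 1.26
R = 67.4 nm


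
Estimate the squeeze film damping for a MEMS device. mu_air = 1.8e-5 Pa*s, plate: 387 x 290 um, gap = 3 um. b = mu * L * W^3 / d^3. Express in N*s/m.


Step 1: Convert to SI.
L = 387e-6 m, W = 290e-6 m, d = 3e-6 m
Step 2: W^3 = (290e-6)^3 = 2.44e-11 m^3
Step 3: d^3 = (3e-6)^3 = 2.70e-17 m^3
Step 4: b = 1.8e-5 * 387e-6 * 2.44e-11 / 2.70e-17
b = 6.29e-03 N*s/m


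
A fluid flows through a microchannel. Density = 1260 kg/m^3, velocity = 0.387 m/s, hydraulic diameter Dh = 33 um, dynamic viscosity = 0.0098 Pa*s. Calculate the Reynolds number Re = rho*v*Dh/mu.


Step 1: Convert Dh to meters: Dh = 33e-6 m
Step 2: Re = rho * v * Dh / mu
Re = 1260 * 0.387 * 33e-6 / 0.0098
Re = 1.642


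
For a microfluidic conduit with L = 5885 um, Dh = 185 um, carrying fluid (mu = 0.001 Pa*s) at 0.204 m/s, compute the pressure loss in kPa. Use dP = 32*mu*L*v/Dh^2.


Step 1: Convert to SI: L = 5885e-6 m, Dh = 185e-6 m
Step 2: dP = 32 * 0.001 * 5885e-6 * 0.204 / (185e-6)^2
Step 3: dP = 1122.49 Pa
Step 4: Convert to kPa: dP = 1.12 kPa


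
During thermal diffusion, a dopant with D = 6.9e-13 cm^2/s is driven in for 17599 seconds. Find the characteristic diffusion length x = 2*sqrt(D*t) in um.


Step 1: Compute D*t = 6.9e-13 * 17599 = 1.214331e-08 cm^2
Step 2: sqrt(D*t) = 1.10197e-04 cm
Step 3: x = 2 * 1.10197e-04 cm = 2.20394e-04 cm
Step 4: Convert to um (1 cm = 1e4 um): x = 2.204 um


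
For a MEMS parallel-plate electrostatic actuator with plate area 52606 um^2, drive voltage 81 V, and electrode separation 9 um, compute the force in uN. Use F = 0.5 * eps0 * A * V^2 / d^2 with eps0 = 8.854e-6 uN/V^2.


Step 1: Identify parameters.
eps0 = 8.854e-6 uN/V^2, A = 52606 um^2, V = 81 V, d = 9 um
Step 2: Compute V^2 = 81^2 = 6561
Step 3: Compute d^2 = 9^2 = 81
Step 4: F = 0.5 * 8.854e-6 * 52606 * 6561 / 81
F = 18.864 uN


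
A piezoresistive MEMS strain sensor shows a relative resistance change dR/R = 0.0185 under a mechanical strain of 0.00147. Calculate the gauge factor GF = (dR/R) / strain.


Step 1: Identify values.
dR/R = 0.0185, strain = 0.00147
Step 2: GF = (dR/R) / strain = 0.0185 / 0.00147
GF = 12.6


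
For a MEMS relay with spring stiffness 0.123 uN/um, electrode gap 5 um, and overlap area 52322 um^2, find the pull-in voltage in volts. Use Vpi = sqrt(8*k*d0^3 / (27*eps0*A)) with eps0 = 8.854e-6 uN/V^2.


Step 1: Compute numerator: 8 * k * d0^3 = 8 * 0.123 * 5^3 = 123.0
Step 2: Compute denominator: 27 * eps0 * A = 27 * 8.854e-6 * 52322 = 12.507993
Step 3: Vpi = sqrt(123.0 / 12.507993)
Vpi = 3.14 V


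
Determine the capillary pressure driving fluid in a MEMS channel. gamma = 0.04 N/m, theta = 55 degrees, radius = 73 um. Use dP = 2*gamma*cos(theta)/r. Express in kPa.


Step 1: cos(55 deg) = 0.5736
Step 2: Convert r to m: r = 73e-6 m
Step 3: dP = 2 * 0.04 * 0.5736 / 73e-6 = 628.6 Pa
Step 4: Convert Pa to kPa (divide by 1000).
dP = 0.63 kPa


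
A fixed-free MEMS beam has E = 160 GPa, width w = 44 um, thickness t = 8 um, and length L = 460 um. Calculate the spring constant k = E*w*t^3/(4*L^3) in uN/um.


Step 1: Convert E to consistent units (1 GPa = 1000 uN/um^2).
E = 160 GPa = 160000 uN/um^2
Step 2: Compute t^3 = 8^3 = 512
Step 3: Compute L^3 = 460^3 = 97336000
Step 4: k = 160000 * 44 * 512 / (4 * 97336000)
k = 9.2578 uN/um


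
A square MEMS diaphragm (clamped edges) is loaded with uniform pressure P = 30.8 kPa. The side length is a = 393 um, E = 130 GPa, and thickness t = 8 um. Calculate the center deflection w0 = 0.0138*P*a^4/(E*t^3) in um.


Step 1: Convert pressure to compatible units (E is in GPa, so P in GPa).
P = 30.8 kPa = 30.8e-6 GPa
Step 2: Compute numerator: 0.0138 * P * a^4.
a^4 = 393^4 = 23854493601
numerator = 0.0138 * 30.8e-6 * 23854493601 = 1.01391e+04
Step 3: Compute denominator: E * t^3 = 130 * 8^3 = 66560
Step 4: w0 = numerator / denominator = 1.01391e+04 / 66560 = 0.1523 um


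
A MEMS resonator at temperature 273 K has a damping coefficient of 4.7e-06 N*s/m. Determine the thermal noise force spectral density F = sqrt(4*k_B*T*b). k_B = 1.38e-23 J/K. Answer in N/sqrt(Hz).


Step 1: Compute 4 * k_B * T * b
= 4 * 1.38e-23 * 273 * 4.7e-06
= 7.0827e-26 N^2/Hz
Step 2: F_noise = sqrt(7.0827e-26)
F_noise = 2.66e-13 N/sqrt(Hz)


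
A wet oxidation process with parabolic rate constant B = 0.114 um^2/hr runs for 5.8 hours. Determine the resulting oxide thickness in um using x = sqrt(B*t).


Step 1: Compute B*t = 0.114 * 5.8 = 0.6612
Step 2: x = sqrt(0.6612)
x = 0.813 um


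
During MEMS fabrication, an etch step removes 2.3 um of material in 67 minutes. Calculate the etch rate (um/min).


Step 1: Etch rate = depth / time
Step 2: rate = 2.3 / 67
rate = 0.034 um/min


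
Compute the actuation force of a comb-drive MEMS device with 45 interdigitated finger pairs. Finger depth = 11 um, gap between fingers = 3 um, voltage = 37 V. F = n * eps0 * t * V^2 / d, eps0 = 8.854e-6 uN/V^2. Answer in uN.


Step 1: Parameters: n=45, eps0=8.854e-6 uN/V^2, t=11 um, V=37 V, d=3 um
Step 2: V^2 = 1369
Step 3: F = 45 * 8.854e-6 * 11 * 1369 / 3
F = 2.0 uN


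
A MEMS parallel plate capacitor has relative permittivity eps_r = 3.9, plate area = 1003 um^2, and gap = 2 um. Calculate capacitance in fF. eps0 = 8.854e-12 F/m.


Step 1: Convert area to m^2: A = 1003e-12 m^2
Step 2: Convert gap to m: d = 2e-6 m
Step 3: C = eps0 * eps_r * A / d
C = 8.854e-12 * 3.9 * 1003e-12 / 2e-6
Step 4: Convert to fF (multiply by 1e15).
C = 17.32 fF


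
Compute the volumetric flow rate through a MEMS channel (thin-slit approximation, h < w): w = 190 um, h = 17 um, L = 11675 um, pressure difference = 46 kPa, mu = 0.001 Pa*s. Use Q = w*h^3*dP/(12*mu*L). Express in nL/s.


Step 1: Convert all dimensions to SI (meters).
w = 190e-6 m, h = 17e-6 m, L = 11675e-6 m, dP = 46e3 Pa
Step 2: Q = w * h^3 * dP / (12 * mu * L)
Q = 190e-6 * (17e-6)^3 * 46e3 / (12 * 0.001 * 11675e-6) = 3.0649265e-10 m^3/s
Step 3: Convert Q from m^3/s to nL/s (1 m^3 = 1e12 nL, so multiply by 1e12).
Q = 306.493 nL/s


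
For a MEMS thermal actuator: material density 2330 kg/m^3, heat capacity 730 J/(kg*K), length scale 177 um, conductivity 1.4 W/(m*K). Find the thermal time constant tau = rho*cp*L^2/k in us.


Step 1: Convert L to m: L = 177e-6 m
Step 2: L^2 = (177e-6)^2 = 3.1329e-08 m^2
Step 3: tau = 2330 * 730 * 3.1329e-08 / 1.4 = 3.806249721e-02 s
Step 4: Convert to microseconds (multiply by 1e6).
tau = 38062.497 us


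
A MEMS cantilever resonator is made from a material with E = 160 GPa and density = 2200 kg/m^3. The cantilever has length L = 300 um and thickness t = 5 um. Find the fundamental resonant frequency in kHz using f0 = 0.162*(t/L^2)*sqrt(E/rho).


Step 1: Convert units to SI.
t_SI = 5e-6 m, L_SI = 300e-6 m
Step 2: Calculate sqrt(E/rho).
sqrt(160e9 / 2200) = 8528.03 m/s
Step 3: Compute f0.
f0 = 0.162 * 5e-6 / (300e-6)^2 * 8528.03 = 76752.3 Hz = 76.75 kHz


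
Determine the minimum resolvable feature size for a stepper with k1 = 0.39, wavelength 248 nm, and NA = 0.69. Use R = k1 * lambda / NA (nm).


Step 1: Identify values: k1 = 0.39, lambda = 248 nm, NA = 0.69
Step 2: R = k1 * lambda / NA
R = 0.39 * 248 / 0.69
R = 140.2 nm


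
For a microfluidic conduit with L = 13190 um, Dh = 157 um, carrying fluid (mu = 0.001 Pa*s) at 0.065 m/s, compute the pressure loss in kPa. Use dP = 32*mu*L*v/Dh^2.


Step 1: Convert to SI: L = 13190e-6 m, Dh = 157e-6 m
Step 2: dP = 32 * 0.001 * 13190e-6 * 0.065 / (157e-6)^2
Step 3: dP = 1113.04 Pa
Step 4: Convert to kPa: dP = 1.11 kPa


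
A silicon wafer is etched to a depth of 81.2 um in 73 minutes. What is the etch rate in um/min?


Step 1: Etch rate = depth / time
Step 2: rate = 81.2 / 73
rate = 1.112 um/min


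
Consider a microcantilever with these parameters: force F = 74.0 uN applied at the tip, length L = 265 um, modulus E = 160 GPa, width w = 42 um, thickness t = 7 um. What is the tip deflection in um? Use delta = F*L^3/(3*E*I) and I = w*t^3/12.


Step 1: Calculate the second moment of area.
I = w * t^3 / 12 = 42 * 7^3 / 12 = 1200.5 um^4
Step 2: Convert E to consistent units (1 GPa = 1000 uN/um^2).
E = 160 GPa = 160000 uN/um^2
Step 3: Calculate tip deflection.
delta = F * L^3 / (3 * E * I)
delta = 74.0 * 265^3 / (3 * 160000 * 1200.5)
delta = 2.3898 um


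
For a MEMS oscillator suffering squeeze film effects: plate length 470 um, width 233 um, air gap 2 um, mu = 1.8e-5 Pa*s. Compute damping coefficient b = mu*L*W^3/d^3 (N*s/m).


Step 1: Convert to SI.
L = 470e-6 m, W = 233e-6 m, d = 2e-6 m
Step 2: W^3 = (233e-6)^3 = 1.26e-11 m^3
Step 3: d^3 = (2e-6)^3 = 8.00e-18 m^3
Step 4: b = 1.8e-5 * 470e-6 * 1.26e-11 / 8.00e-18
b = 1.34e-02 N*s/m


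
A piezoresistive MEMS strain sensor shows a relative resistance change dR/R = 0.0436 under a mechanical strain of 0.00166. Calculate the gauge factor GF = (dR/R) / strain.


Step 1: Identify values.
dR/R = 0.0436, strain = 0.00166
Step 2: GF = (dR/R) / strain = 0.0436 / 0.00166
GF = 26.3


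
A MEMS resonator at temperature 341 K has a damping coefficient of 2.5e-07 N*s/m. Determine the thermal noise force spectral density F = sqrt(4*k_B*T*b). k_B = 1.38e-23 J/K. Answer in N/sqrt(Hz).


Step 1: Compute 4 * k_B * T * b
= 4 * 1.38e-23 * 341 * 2.5e-07
= 4.7058e-27 N^2/Hz
Step 2: F_noise = sqrt(4.7058e-27)
F_noise = 6.86e-14 N/sqrt(Hz)


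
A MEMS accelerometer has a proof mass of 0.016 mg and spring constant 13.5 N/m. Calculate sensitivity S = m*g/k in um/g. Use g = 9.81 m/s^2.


Step 1: Convert mass: m = 0.016 mg = 1.60e-08 kg
Step 2: S = m * g / k = 1.60e-08 * 9.81 / 13.5
Step 3: S = 1.16e-08 m/g
Step 4: Convert to um/g: S = 0.012 um/g


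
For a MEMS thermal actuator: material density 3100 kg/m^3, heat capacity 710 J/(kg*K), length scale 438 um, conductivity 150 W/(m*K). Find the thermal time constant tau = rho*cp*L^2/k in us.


Step 1: Convert L to m: L = 438e-6 m
Step 2: L^2 = (438e-6)^2 = 1.91844e-07 m^2
Step 3: tau = 3100 * 710 * 1.91844e-07 / 150 = 2.81499096e-03 s
Step 4: Convert to microseconds (multiply by 1e6).
tau = 2814.991 us


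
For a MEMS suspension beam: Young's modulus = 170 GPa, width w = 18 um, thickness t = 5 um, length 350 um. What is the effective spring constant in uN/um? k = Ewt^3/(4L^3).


Step 1: Convert E to consistent units (1 GPa = 1000 uN/um^2).
E = 170 GPa = 170000 uN/um^2
Step 2: Compute t^3 = 5^3 = 125
Step 3: Compute L^3 = 350^3 = 42875000
Step 4: k = 170000 * 18 * 125 / (4 * 42875000)
k = 2.2303 uN/um


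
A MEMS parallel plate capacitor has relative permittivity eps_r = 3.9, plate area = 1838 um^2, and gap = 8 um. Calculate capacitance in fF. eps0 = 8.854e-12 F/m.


Step 1: Convert area to m^2: A = 1838e-12 m^2
Step 2: Convert gap to m: d = 8e-6 m
Step 3: C = eps0 * eps_r * A / d
C = 8.854e-12 * 3.9 * 1838e-12 / 8e-6
Step 4: Convert to fF (multiply by 1e15).
C = 7.93 fF


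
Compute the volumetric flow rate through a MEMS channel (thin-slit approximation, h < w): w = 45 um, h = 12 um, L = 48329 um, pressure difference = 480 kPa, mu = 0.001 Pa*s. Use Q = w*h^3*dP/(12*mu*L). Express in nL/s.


Step 1: Convert all dimensions to SI (meters).
w = 45e-6 m, h = 12e-6 m, L = 48329e-6 m, dP = 480e3 Pa
Step 2: Q = w * h^3 * dP / (12 * mu * L)
Q = 45e-6 * (12e-6)^3 * 480e3 / (12 * 0.001 * 48329e-6) = 6.435887e-11 m^3/s
Step 3: Convert Q from m^3/s to nL/s (1 m^3 = 1e12 nL, so multiply by 1e12).
Q = 64.359 nL/s


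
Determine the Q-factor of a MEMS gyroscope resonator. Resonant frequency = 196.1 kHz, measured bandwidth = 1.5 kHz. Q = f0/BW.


Step 1: Q = f0 / bandwidth
Step 2: Q = 196.1 / 1.5
Q = 130.7


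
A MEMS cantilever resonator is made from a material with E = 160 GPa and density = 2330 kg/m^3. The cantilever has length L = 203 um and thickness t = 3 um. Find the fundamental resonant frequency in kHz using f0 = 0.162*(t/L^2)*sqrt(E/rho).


Step 1: Convert units to SI.
t_SI = 3e-6 m, L_SI = 203e-6 m
Step 2: Calculate sqrt(E/rho).
sqrt(160e9 / 2330) = 8286.71 m/s
Step 3: Compute f0.
f0 = 0.162 * 3e-6 / (203e-6)^2 * 8286.71 = 97729.6 Hz = 97.73 kHz


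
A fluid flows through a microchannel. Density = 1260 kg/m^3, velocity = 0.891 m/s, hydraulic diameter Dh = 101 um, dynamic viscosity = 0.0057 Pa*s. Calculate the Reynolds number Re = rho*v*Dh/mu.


Step 1: Convert Dh to meters: Dh = 101e-6 m
Step 2: Re = rho * v * Dh / mu
Re = 1260 * 0.891 * 101e-6 / 0.0057
Re = 19.893


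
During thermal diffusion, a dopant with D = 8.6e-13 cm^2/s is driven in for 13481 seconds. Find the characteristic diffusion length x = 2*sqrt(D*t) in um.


Step 1: Compute D*t = 8.6e-13 * 13481 = 1.159366e-08 cm^2
Step 2: sqrt(D*t) = 1.07674e-04 cm
Step 3: x = 2 * 1.07674e-04 cm = 2.15348e-04 cm
Step 4: Convert to um (1 cm = 1e4 um): x = 2.153 um


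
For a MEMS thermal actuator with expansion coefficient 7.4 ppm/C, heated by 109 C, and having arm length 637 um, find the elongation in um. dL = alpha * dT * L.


Step 1: Convert CTE: alpha = 7.4 ppm/C = 7.4e-6 /C
Step 2: dL = 7.4e-6 * 109 * 637
dL = 0.5138 um


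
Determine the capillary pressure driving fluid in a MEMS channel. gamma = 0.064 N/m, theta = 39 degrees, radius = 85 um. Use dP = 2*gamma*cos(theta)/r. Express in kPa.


Step 1: cos(39 deg) = 0.7771
Step 2: Convert r to m: r = 85e-6 m
Step 3: dP = 2 * 0.064 * 0.7771 / 85e-6 = 1170.2 Pa
Step 4: Convert Pa to kPa (divide by 1000).
dP = 1.17 kPa


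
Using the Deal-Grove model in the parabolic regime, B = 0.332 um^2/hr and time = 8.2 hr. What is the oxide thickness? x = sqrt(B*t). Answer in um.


Step 1: Compute B*t = 0.332 * 8.2 = 2.7224
Step 2: x = sqrt(2.7224)
x = 1.65 um


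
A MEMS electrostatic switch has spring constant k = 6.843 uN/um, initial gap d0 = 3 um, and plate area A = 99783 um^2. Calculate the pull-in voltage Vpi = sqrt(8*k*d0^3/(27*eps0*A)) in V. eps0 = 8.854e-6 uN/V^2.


Step 1: Compute numerator: 8 * k * d0^3 = 8 * 6.843 * 3^3 = 1478.088
Step 2: Compute denominator: 27 * eps0 * A = 27 * 8.854e-6 * 99783 = 23.853924
Step 3: Vpi = sqrt(1478.088 / 23.853924)
Vpi = 7.87 V


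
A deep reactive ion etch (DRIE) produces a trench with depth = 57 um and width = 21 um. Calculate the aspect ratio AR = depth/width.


Step 1: AR = depth / width
Step 2: AR = 57 / 21
AR = 2.7


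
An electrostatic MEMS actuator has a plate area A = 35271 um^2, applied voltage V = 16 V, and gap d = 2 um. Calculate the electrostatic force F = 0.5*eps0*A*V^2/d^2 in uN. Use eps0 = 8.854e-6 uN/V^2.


Step 1: Identify parameters.
eps0 = 8.854e-6 uN/V^2, A = 35271 um^2, V = 16 V, d = 2 um
Step 2: Compute V^2 = 16^2 = 256
Step 3: Compute d^2 = 2^2 = 4
Step 4: F = 0.5 * 8.854e-6 * 35271 * 256 / 4
F = 9.993 uN


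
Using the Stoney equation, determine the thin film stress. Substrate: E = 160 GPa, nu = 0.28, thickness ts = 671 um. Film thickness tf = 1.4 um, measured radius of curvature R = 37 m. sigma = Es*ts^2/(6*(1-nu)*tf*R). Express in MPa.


Step 1: Compute numerator: Es * ts^2 = 160 * 671^2 = 72038560 (GPa*um^2)
Step 2: Compute denominator (R in um): 6*(1-nu)*tf*R = 6*0.72*1.4*37e6 = 223776000.0 (um^2)
Step 3: sigma (GPa) = 72038560 / 223776000.0 = 3.21923e-01 GPa
Step 4: Convert to MPa (x1000): sigma = 321.9 MPa


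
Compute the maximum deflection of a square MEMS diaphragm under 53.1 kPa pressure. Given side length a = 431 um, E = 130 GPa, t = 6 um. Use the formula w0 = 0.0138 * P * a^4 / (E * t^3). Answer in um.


Step 1: Convert pressure to compatible units (E is in GPa, so P in GPa).
P = 53.1 kPa = 53.1e-6 GPa
Step 2: Compute numerator: 0.0138 * P * a^4.
a^4 = 431^4 = 34507149121
numerator = 0.0138 * 53.1e-6 * 34507149121 = 2.52861e+04
Step 3: Compute denominator: E * t^3 = 130 * 6^3 = 28080
Step 4: w0 = numerator / denominator = 2.52861e+04 / 28080 = 0.9005 um


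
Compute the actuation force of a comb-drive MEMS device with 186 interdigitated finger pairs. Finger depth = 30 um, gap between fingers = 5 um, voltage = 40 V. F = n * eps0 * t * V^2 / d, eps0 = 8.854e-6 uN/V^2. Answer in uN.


Step 1: Parameters: n=186, eps0=8.854e-6 uN/V^2, t=30 um, V=40 V, d=5 um
Step 2: V^2 = 1600
Step 3: F = 186 * 8.854e-6 * 30 * 1600 / 5
F = 15.81 uN


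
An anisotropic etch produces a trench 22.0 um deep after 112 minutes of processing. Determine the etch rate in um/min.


Step 1: Etch rate = depth / time
Step 2: rate = 22.0 / 112
rate = 0.196 um/min


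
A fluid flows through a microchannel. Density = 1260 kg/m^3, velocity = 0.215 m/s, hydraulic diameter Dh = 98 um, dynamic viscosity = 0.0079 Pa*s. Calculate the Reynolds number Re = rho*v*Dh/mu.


Step 1: Convert Dh to meters: Dh = 98e-6 m
Step 2: Re = rho * v * Dh / mu
Re = 1260 * 0.215 * 98e-6 / 0.0079
Re = 3.361


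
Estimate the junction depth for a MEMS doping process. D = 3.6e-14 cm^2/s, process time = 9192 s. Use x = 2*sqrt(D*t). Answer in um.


Step 1: Compute D*t = 3.6e-14 * 9192 = 3.30912e-10 cm^2
Step 2: sqrt(D*t) = 1.8191e-05 cm
Step 3: x = 2 * 1.8191e-05 cm = 3.6382e-05 cm
Step 4: Convert to um (1 cm = 1e4 um): x = 0.364 um


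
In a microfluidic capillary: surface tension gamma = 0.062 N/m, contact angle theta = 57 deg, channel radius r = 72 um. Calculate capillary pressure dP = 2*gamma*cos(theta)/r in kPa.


Step 1: cos(57 deg) = 0.5446
Step 2: Convert r to m: r = 72e-6 m
Step 3: dP = 2 * 0.062 * 0.5446 / 72e-6 = 937.9 Pa
Step 4: Convert Pa to kPa (divide by 1000).
dP = 0.94 kPa


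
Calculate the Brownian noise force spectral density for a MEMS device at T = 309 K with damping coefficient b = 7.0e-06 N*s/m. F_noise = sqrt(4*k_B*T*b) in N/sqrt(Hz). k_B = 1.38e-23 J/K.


Step 1: Compute 4 * k_B * T * b
= 4 * 1.38e-23 * 309 * 7.0e-06
= 1.1940e-25 N^2/Hz
Step 2: F_noise = sqrt(1.1940e-25)
F_noise = 3.46e-13 N/sqrt(Hz)


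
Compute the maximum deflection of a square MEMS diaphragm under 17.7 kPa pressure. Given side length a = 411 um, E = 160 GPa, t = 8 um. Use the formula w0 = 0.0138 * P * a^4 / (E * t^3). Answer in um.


Step 1: Convert pressure to compatible units (E is in GPa, so P in GPa).
P = 17.7 kPa = 17.7e-6 GPa
Step 2: Compute numerator: 0.0138 * P * a^4.
a^4 = 411^4 = 28534304241
numerator = 0.0138 * 17.7e-6 * 28534304241 = 6.9698e+03
Step 3: Compute denominator: E * t^3 = 160 * 8^3 = 81920
Step 4: w0 = numerator / denominator = 6.9698e+03 / 81920 = 0.0851 um


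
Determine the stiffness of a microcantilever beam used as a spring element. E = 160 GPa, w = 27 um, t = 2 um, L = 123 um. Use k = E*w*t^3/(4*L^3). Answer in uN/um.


Step 1: Convert E to consistent units (1 GPa = 1000 uN/um^2).
E = 160 GPa = 160000 uN/um^2
Step 2: Compute t^3 = 2^3 = 8
Step 3: Compute L^3 = 123^3 = 1860867
Step 4: k = 160000 * 27 * 8 / (4 * 1860867)
k = 4.643 uN/um


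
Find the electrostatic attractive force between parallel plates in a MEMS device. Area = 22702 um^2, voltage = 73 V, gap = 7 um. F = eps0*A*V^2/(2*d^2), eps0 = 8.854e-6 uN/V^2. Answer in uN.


Step 1: Identify parameters.
eps0 = 8.854e-6 uN/V^2, A = 22702 um^2, V = 73 V, d = 7 um
Step 2: Compute V^2 = 73^2 = 5329
Step 3: Compute d^2 = 7^2 = 49
Step 4: F = 0.5 * 8.854e-6 * 22702 * 5329 / 49
F = 10.93 uN


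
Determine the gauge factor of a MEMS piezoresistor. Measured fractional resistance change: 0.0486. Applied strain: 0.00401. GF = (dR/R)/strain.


Step 1: Identify values.
dR/R = 0.0486, strain = 0.00401
Step 2: GF = (dR/R) / strain = 0.0486 / 0.00401
GF = 12.1


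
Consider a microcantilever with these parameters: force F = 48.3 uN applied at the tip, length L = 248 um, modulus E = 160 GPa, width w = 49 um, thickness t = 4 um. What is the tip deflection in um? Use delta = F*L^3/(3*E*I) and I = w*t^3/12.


Step 1: Calculate the second moment of area.
I = w * t^3 / 12 = 49 * 4^3 / 12 = 261.3333 um^4
Step 2: Convert E to consistent units (1 GPa = 1000 uN/um^2).
E = 160 GPa = 160000 uN/um^2
Step 3: Calculate tip deflection.
delta = F * L^3 / (3 * E * I)
delta = 48.3 * 248^3 / (3 * 160000 * 261.3333)
delta = 5.8731 um


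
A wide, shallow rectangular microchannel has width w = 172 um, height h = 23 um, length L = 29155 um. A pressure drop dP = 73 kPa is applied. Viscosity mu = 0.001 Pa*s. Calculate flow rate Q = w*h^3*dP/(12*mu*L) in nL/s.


Step 1: Convert all dimensions to SI (meters).
w = 172e-6 m, h = 23e-6 m, L = 29155e-6 m, dP = 73e3 Pa
Step 2: Q = w * h^3 * dP / (12 * mu * L)
Q = 172e-6 * (23e-6)^3 * 73e3 / (12 * 0.001 * 29155e-6) = 4.366571e-10 m^3/s
Step 3: Convert Q from m^3/s to nL/s (1 m^3 = 1e12 nL, so multiply by 1e12).
Q = 436.657 nL/s


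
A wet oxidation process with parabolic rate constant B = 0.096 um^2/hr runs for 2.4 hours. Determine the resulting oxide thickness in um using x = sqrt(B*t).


Step 1: Compute B*t = 0.096 * 2.4 = 0.2304
Step 2: x = sqrt(0.2304)
x = 0.48 um


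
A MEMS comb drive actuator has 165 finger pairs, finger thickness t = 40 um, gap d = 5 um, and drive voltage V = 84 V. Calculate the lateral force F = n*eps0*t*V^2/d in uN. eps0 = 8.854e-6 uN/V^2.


Step 1: Parameters: n=165, eps0=8.854e-6 uN/V^2, t=40 um, V=84 V, d=5 um
Step 2: V^2 = 7056
Step 3: F = 165 * 8.854e-6 * 40 * 7056 / 5
F = 82.465 uN


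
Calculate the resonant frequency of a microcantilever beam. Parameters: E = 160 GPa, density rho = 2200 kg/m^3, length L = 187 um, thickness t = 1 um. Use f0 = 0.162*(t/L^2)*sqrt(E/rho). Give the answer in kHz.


Step 1: Convert units to SI.
t_SI = 1e-6 m, L_SI = 187e-6 m
Step 2: Calculate sqrt(E/rho).
sqrt(160e9 / 2200) = 8528.03 m/s
Step 3: Compute f0.
f0 = 0.162 * 1e-6 / (187e-6)^2 * 8528.03 = 39507.6 Hz = 39.51 kHz


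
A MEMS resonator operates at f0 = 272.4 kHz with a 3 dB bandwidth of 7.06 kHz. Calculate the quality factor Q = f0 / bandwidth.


Step 1: Q = f0 / bandwidth
Step 2: Q = 272.4 / 7.06
Q = 38.6


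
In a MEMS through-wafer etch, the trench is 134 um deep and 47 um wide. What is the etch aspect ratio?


Step 1: AR = depth / width
Step 2: AR = 134 / 47
AR = 2.9


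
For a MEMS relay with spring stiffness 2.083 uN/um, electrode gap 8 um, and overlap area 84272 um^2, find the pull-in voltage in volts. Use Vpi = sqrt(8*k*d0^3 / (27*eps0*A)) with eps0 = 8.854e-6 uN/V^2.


Step 1: Compute numerator: 8 * k * d0^3 = 8 * 2.083 * 8^3 = 8531.968
Step 2: Compute denominator: 27 * eps0 * A = 27 * 8.854e-6 * 84272 = 20.145896
Step 3: Vpi = sqrt(8531.968 / 20.145896)
Vpi = 20.58 V


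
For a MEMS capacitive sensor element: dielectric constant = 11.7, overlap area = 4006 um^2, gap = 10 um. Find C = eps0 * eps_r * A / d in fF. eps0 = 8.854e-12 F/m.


Step 1: Convert area to m^2: A = 4006e-12 m^2
Step 2: Convert gap to m: d = 10e-6 m
Step 3: C = eps0 * eps_r * A / d
C = 8.854e-12 * 11.7 * 4006e-12 / 10e-6
Step 4: Convert to fF (multiply by 1e15).
C = 41.5 fF


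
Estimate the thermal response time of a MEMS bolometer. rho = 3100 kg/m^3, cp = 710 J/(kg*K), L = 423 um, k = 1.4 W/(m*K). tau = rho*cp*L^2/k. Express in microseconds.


Step 1: Convert L to m: L = 423e-6 m
Step 2: L^2 = (423e-6)^2 = 1.78929e-07 m^2
Step 3: tau = 3100 * 710 * 1.78929e-07 / 1.4 = 2.8130194929e-01 s
Step 4: Convert to microseconds (multiply by 1e6).
tau = 281301.949 us


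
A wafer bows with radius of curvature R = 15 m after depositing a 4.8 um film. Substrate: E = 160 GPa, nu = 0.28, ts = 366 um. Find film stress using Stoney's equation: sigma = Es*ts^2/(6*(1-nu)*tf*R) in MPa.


Step 1: Compute numerator: Es * ts^2 = 160 * 366^2 = 21432960 (GPa*um^2)
Step 2: Compute denominator (R in um): 6*(1-nu)*tf*R = 6*0.72*4.8*15e6 = 311040000.0 (um^2)
Step 3: sigma (GPa) = 21432960 / 311040000.0 = 6.8907e-02 GPa
Step 4: Convert to MPa (x1000): sigma = 68.9 MPa


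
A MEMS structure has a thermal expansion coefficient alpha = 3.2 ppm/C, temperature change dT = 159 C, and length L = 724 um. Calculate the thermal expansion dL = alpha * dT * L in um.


Step 1: Convert CTE: alpha = 3.2 ppm/C = 3.2e-6 /C
Step 2: dL = 3.2e-6 * 159 * 724
dL = 0.3684 um


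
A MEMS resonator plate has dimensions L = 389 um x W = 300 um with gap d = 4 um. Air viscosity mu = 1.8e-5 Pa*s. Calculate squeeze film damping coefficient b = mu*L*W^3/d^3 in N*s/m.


Step 1: Convert to SI.
L = 389e-6 m, W = 300e-6 m, d = 4e-6 m
Step 2: W^3 = (300e-6)^3 = 2.70e-11 m^3
Step 3: d^3 = (4e-6)^3 = 6.40e-17 m^3
Step 4: b = 1.8e-5 * 389e-6 * 2.70e-11 / 6.40e-17
b = 2.95e-03 N*s/m


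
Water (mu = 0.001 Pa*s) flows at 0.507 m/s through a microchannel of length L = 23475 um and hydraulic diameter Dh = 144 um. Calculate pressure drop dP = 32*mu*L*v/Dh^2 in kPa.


Step 1: Convert to SI: L = 23475e-6 m, Dh = 144e-6 m
Step 2: dP = 32 * 0.001 * 23475e-6 * 0.507 / (144e-6)^2
Step 3: dP = 18367.01 Pa
Step 4: Convert to kPa: dP = 18.37 kPa


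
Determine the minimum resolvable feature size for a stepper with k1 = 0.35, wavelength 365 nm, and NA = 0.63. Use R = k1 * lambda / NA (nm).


Step 1: Identify values: k1 = 0.35, lambda = 365 nm, NA = 0.63
Step 2: R = k1 * lambda / NA
R = 0.35 * 365 / 0.63
R = 202.8 nm


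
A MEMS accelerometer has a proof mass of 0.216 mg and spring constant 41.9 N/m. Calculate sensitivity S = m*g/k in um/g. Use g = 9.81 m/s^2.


Step 1: Convert mass: m = 0.216 mg = 2.16e-07 kg
Step 2: S = m * g / k = 2.16e-07 * 9.81 / 41.9
Step 3: S = 5.06e-08 m/g
Step 4: Convert to um/g: S = 0.051 um/g


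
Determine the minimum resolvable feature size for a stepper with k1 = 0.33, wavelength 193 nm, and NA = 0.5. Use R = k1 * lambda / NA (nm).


Step 1: Identify values: k1 = 0.33, lambda = 193 nm, NA = 0.5
Step 2: R = k1 * lambda / NA
R = 0.33 * 193 / 0.5
R = 127.4 nm


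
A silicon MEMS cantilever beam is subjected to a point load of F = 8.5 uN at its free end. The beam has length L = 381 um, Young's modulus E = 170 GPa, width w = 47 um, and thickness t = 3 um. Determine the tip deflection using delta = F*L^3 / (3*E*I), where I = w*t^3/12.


Step 1: Calculate the second moment of area.
I = w * t^3 / 12 = 47 * 3^3 / 12 = 105.75 um^4
Step 2: Convert E to consistent units (1 GPa = 1000 uN/um^2).
E = 170 GPa = 170000 uN/um^2
Step 3: Calculate tip deflection.
delta = F * L^3 / (3 * E * I)
delta = 8.5 * 381^3 / (3 * 170000 * 105.75)
delta = 8.7165 um


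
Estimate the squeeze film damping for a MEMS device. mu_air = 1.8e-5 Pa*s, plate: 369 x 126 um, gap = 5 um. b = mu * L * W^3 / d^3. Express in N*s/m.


Step 1: Convert to SI.
L = 369e-6 m, W = 126e-6 m, d = 5e-6 m
Step 2: W^3 = (126e-6)^3 = 2.00e-12 m^3
Step 3: d^3 = (5e-6)^3 = 1.25e-16 m^3
Step 4: b = 1.8e-5 * 369e-6 * 2.00e-12 / 1.25e-16
b = 1.06e-04 N*s/m


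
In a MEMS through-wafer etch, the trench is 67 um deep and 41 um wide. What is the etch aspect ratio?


Step 1: AR = depth / width
Step 2: AR = 67 / 41
AR = 1.6


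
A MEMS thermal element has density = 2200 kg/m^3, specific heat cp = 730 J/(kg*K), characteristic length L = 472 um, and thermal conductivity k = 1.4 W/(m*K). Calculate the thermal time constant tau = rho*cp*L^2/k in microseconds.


Step 1: Convert L to m: L = 472e-6 m
Step 2: L^2 = (472e-6)^2 = 2.22784e-07 m^2
Step 3: tau = 2200 * 730 * 2.22784e-07 / 1.4 = 2.5556507429e-01 s
Step 4: Convert to microseconds (multiply by 1e6).
tau = 255565.074 us


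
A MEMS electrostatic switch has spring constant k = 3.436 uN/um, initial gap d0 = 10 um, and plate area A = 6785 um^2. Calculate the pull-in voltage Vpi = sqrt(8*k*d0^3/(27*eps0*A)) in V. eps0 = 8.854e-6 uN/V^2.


Step 1: Compute numerator: 8 * k * d0^3 = 8 * 3.436 * 10^3 = 27488.0
Step 2: Compute denominator: 27 * eps0 * A = 27 * 8.854e-6 * 6785 = 1.622009
Step 3: Vpi = sqrt(27488.0 / 1.622009)
Vpi = 130.18 V


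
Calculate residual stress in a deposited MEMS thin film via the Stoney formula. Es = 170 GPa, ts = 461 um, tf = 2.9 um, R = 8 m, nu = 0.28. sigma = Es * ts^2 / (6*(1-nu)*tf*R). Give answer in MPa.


Step 1: Compute numerator: Es * ts^2 = 170 * 461^2 = 36128570 (GPa*um^2)
Step 2: Compute denominator (R in um): 6*(1-nu)*tf*R = 6*0.72*2.9*8e6 = 100224000.0 (um^2)
Step 3: sigma (GPa) = 36128570 / 100224000.0 = 3.60478e-01 GPa
Step 4: Convert to MPa (x1000): sigma = 360.5 MPa


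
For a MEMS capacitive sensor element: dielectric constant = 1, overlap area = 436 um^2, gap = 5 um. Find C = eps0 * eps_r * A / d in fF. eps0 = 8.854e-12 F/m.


Step 1: Convert area to m^2: A = 436e-12 m^2
Step 2: Convert gap to m: d = 5e-6 m
Step 3: C = eps0 * eps_r * A / d
C = 8.854e-12 * 1 * 436e-12 / 5e-6
Step 4: Convert to fF (multiply by 1e15).
C = 0.77 fF


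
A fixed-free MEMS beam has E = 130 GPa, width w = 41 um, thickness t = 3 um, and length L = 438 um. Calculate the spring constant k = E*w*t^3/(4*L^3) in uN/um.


Step 1: Convert E to consistent units (1 GPa = 1000 uN/um^2).
E = 130 GPa = 130000 uN/um^2
Step 2: Compute t^3 = 3^3 = 27
Step 3: Compute L^3 = 438^3 = 84027672
Step 4: k = 130000 * 41 * 27 / (4 * 84027672)
k = 0.4282 uN/um


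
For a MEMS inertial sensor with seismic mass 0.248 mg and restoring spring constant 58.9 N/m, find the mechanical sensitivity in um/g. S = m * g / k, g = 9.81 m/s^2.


Step 1: Convert mass: m = 0.248 mg = 2.48e-07 kg
Step 2: S = m * g / k = 2.48e-07 * 9.81 / 58.9
Step 3: S = 4.13e-08 m/g
Step 4: Convert to um/g: S = 0.041 um/g


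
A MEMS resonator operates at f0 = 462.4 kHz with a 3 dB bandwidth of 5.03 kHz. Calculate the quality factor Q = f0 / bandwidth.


Step 1: Q = f0 / bandwidth
Step 2: Q = 462.4 / 5.03
Q = 91.9


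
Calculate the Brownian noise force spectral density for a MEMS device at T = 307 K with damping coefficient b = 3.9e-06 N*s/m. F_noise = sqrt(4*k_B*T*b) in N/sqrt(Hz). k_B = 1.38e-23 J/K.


Step 1: Compute 4 * k_B * T * b
= 4 * 1.38e-23 * 307 * 3.9e-06
= 6.6091e-26 N^2/Hz
Step 2: F_noise = sqrt(6.6091e-26)
F_noise = 2.57e-13 N/sqrt(Hz)


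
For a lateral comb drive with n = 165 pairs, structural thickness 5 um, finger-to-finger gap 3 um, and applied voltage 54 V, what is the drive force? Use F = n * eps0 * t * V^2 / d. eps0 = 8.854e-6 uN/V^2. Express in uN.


Step 1: Parameters: n=165, eps0=8.854e-6 uN/V^2, t=5 um, V=54 V, d=3 um
Step 2: V^2 = 2916
Step 3: F = 165 * 8.854e-6 * 5 * 2916 / 3
F = 7.1 uN


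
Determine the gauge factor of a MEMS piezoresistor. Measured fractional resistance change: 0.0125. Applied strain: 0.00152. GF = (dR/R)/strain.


Step 1: Identify values.
dR/R = 0.0125, strain = 0.00152
Step 2: GF = (dR/R) / strain = 0.0125 / 0.00152
GF = 8.2


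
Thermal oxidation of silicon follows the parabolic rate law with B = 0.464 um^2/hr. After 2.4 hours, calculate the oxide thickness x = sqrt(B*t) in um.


Step 1: Compute B*t = 0.464 * 2.4 = 1.1136
Step 2: x = sqrt(1.1136)
x = 1.055 um


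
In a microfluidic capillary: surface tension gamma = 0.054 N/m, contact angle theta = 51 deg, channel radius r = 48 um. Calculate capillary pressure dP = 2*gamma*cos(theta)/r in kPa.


Step 1: cos(51 deg) = 0.6293
Step 2: Convert r to m: r = 48e-6 m
Step 3: dP = 2 * 0.054 * 0.6293 / 48e-6 = 1415.9 Pa
Step 4: Convert Pa to kPa (divide by 1000).
dP = 1.42 kPa


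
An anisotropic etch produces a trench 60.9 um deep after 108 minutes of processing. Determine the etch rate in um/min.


Step 1: Etch rate = depth / time
Step 2: rate = 60.9 / 108
rate = 0.564 um/min


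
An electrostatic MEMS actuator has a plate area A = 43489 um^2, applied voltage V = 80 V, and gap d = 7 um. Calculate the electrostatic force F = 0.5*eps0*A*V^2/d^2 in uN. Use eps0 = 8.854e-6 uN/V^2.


Step 1: Identify parameters.
eps0 = 8.854e-6 uN/V^2, A = 43489 um^2, V = 80 V, d = 7 um
Step 2: Compute V^2 = 80^2 = 6400
Step 3: Compute d^2 = 7^2 = 49
Step 4: F = 0.5 * 8.854e-6 * 43489 * 6400 / 49
F = 25.146 uN


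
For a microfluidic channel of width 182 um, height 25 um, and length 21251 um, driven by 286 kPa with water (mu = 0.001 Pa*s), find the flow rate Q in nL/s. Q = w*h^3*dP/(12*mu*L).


Step 1: Convert all dimensions to SI (meters).
w = 182e-6 m, h = 25e-6 m, L = 21251e-6 m, dP = 286e3 Pa
Step 2: Q = w * h^3 * dP / (12 * mu * L)
Q = 182e-6 * (25e-6)^3 * 286e3 / (12 * 0.001 * 21251e-6) = 3.1893107e-09 m^3/s
Step 3: Convert Q from m^3/s to nL/s (1 m^3 = 1e12 nL, so multiply by 1e12).
Q = 3189.311 nL/s


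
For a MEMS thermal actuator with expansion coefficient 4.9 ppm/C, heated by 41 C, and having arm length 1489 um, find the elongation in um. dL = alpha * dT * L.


Step 1: Convert CTE: alpha = 4.9 ppm/C = 4.9e-6 /C
Step 2: dL = 4.9e-6 * 41 * 1489
dL = 0.2991 um


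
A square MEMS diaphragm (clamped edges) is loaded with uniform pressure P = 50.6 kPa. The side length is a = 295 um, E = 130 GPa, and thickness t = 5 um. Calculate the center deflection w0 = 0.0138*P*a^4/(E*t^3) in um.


Step 1: Convert pressure to compatible units (E is in GPa, so P in GPa).
P = 50.6 kPa = 50.6e-6 GPa
Step 2: Compute numerator: 0.0138 * P * a^4.
a^4 = 295^4 = 7573350625
numerator = 0.0138 * 50.6e-6 * 7573350625 = 5.28832e+03
Step 3: Compute denominator: E * t^3 = 130 * 5^3 = 16250
Step 4: w0 = numerator / denominator = 5.28832e+03 / 16250 = 0.3254 um


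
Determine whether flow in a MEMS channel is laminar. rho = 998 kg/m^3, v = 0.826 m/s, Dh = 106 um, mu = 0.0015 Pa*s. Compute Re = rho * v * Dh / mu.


Step 1: Convert Dh to meters: Dh = 106e-6 m
Step 2: Re = rho * v * Dh / mu
Re = 998 * 0.826 * 106e-6 / 0.0015
Re = 58.254
Since Re = 58.254 is below ~2300, the flow is laminar.


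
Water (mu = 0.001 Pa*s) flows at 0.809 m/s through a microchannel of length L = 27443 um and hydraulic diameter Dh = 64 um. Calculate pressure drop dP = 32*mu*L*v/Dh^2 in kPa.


Step 1: Convert to SI: L = 27443e-6 m, Dh = 64e-6 m
Step 2: dP = 32 * 0.001 * 27443e-6 * 0.809 / (64e-6)^2
Step 3: dP = 173448.34 Pa
Step 4: Convert to kPa: dP = 173.45 kPa


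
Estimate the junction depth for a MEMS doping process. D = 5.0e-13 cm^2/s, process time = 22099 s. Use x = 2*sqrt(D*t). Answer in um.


Step 1: Compute D*t = 5.0e-13 * 22099 = 1.10495e-08 cm^2
Step 2: sqrt(D*t) = 1.05117e-04 cm
Step 3: x = 2 * 1.05117e-04 cm = 2.10234e-04 cm
Step 4: Convert to um (1 cm = 1e4 um): x = 2.102 um


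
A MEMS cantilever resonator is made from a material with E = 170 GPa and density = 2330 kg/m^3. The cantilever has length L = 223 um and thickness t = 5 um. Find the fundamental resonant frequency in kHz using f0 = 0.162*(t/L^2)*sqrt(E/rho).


Step 1: Convert units to SI.
t_SI = 5e-6 m, L_SI = 223e-6 m
Step 2: Calculate sqrt(E/rho).
sqrt(170e9 / 2330) = 8541.74 m/s
Step 3: Compute f0.
f0 = 0.162 * 5e-6 / (223e-6)^2 * 8541.74 = 139130.3 Hz = 139.13 kHz


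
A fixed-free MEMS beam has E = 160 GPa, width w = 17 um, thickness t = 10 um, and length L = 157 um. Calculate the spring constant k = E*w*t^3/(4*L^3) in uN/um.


Step 1: Convert E to consistent units (1 GPa = 1000 uN/um^2).
E = 160 GPa = 160000 uN/um^2
Step 2: Compute t^3 = 10^3 = 1000
Step 3: Compute L^3 = 157^3 = 3869893
Step 4: k = 160000 * 17 * 1000 / (4 * 3869893)
k = 175.7155 uN/um


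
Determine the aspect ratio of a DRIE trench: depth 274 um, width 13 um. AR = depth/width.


Step 1: AR = depth / width
Step 2: AR = 274 / 13
AR = 21.1


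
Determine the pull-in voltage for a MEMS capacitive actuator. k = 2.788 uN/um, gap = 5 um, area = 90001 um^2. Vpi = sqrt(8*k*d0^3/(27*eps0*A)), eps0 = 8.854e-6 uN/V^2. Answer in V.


Step 1: Compute numerator: 8 * k * d0^3 = 8 * 2.788 * 5^3 = 2788.0
Step 2: Compute denominator: 27 * eps0 * A = 27 * 8.854e-6 * 90001 = 21.515459
Step 3: Vpi = sqrt(2788.0 / 21.515459)
Vpi = 11.38 V


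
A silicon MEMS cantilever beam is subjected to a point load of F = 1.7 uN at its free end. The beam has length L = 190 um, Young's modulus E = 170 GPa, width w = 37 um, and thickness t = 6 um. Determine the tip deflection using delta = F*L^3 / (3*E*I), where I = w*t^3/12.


Step 1: Calculate the second moment of area.
I = w * t^3 / 12 = 37 * 6^3 / 12 = 666.0 um^4
Step 2: Convert E to consistent units (1 GPa = 1000 uN/um^2).
E = 170 GPa = 170000 uN/um^2
Step 3: Calculate tip deflection.
delta = F * L^3 / (3 * E * I)
delta = 1.7 * 190^3 / (3 * 170000 * 666.0)
delta = 0.0343 um


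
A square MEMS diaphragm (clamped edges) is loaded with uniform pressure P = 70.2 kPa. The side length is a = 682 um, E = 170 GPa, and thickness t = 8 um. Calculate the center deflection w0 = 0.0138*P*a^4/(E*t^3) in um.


Step 1: Convert pressure to compatible units (E is in GPa, so P in GPa).
P = 70.2 kPa = 70.2e-6 GPa
Step 2: Compute numerator: 0.0138 * P * a^4.
a^4 = 682^4 = 216340335376
numerator = 0.0138 * 70.2e-6 * 216340335376 = 2.095819e+05
Step 3: Compute denominator: E * t^3 = 170 * 8^3 = 87040
Step 4: w0 = numerator / denominator = 2.095819e+05 / 87040 = 2.4079 um


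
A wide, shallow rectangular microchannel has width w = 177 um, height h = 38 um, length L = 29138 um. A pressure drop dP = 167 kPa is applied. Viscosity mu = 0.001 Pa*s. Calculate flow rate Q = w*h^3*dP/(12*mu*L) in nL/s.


Step 1: Convert all dimensions to SI (meters).
w = 177e-6 m, h = 38e-6 m, L = 29138e-6 m, dP = 167e3 Pa
Step 2: Q = w * h^3 * dP / (12 * mu * L)
Q = 177e-6 * (38e-6)^3 * 167e3 / (12 * 0.001 * 29138e-6) = 4.63873478e-09 m^3/s
Step 3: Convert Q from m^3/s to nL/s (1 m^3 = 1e12 nL, so multiply by 1e12).
Q = 4638.735 nL/s


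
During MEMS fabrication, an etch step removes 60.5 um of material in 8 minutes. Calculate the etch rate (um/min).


Step 1: Etch rate = depth / time
Step 2: rate = 60.5 / 8
rate = 7.563 um/min


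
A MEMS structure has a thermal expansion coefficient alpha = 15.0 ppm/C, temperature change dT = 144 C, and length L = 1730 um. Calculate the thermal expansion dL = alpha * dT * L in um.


Step 1: Convert CTE: alpha = 15.0 ppm/C = 15.0e-6 /C
Step 2: dL = 15.0e-6 * 144 * 1730
dL = 3.7368 um


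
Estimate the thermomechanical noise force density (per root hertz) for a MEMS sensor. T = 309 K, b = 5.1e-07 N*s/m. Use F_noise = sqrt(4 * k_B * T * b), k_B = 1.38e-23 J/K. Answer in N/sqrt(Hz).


Step 1: Compute 4 * k_B * T * b
= 4 * 1.38e-23 * 309 * 5.1e-07
= 8.6990e-27 N^2/Hz
Step 2: F_noise = sqrt(8.6990e-27)
F_noise = 9.33e-14 N/sqrt(Hz)


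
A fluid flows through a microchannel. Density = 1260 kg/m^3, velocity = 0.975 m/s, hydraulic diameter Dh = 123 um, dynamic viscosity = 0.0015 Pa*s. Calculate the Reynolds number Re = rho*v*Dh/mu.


Step 1: Convert Dh to meters: Dh = 123e-6 m
Step 2: Re = rho * v * Dh / mu
Re = 1260 * 0.975 * 123e-6 / 0.0015
Re = 100.737


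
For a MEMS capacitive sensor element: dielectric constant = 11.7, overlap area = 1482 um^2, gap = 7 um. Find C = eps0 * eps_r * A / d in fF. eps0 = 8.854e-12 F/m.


Step 1: Convert area to m^2: A = 1482e-12 m^2
Step 2: Convert gap to m: d = 7e-6 m
Step 3: C = eps0 * eps_r * A / d
C = 8.854e-12 * 11.7 * 1482e-12 / 7e-6
Step 4: Convert to fF (multiply by 1e15).
C = 21.93 fF


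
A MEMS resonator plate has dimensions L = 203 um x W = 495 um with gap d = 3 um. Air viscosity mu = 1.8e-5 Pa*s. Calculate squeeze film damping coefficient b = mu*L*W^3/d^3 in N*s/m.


Step 1: Convert to SI.
L = 203e-6 m, W = 495e-6 m, d = 3e-6 m
Step 2: W^3 = (495e-6)^3 = 1.21e-10 m^3
Step 3: d^3 = (3e-6)^3 = 2.70e-17 m^3
Step 4: b = 1.8e-5 * 203e-6 * 1.21e-10 / 2.70e-17
b = 1.64e-02 N*s/m


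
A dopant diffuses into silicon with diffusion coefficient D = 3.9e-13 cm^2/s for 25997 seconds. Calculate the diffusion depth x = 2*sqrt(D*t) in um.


Step 1: Compute D*t = 3.9e-13 * 25997 = 1.013883e-08 cm^2
Step 2: sqrt(D*t) = 1.00692e-04 cm
Step 3: x = 2 * 1.00692e-04 cm = 2.01384e-04 cm
Step 4: Convert to um (1 cm = 1e4 um): x = 2.014 um
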